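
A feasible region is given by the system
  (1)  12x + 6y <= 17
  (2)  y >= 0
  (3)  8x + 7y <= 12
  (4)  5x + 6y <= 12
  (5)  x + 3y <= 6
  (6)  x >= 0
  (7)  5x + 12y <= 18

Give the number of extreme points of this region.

5

The feasible vertices (each the meet of two boundaries and inside every other half-plane) are:
  (17/12, 0)
  (47/36, 2/9)
  (0, 0)
  (18/61, 84/61)
  (0, 3/2)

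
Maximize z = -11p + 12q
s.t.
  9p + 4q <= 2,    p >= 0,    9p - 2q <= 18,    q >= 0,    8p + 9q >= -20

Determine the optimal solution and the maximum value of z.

p = 0, q = 1/2, maximum z = 6

Corner points and z = -11p + 12q:
  (0, 1/2) → z = 6
  (2/9, 0) → z = -22/9
  (0, 0) → z = 0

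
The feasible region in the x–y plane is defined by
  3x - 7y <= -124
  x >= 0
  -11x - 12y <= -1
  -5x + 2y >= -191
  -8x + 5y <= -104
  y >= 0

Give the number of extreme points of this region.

Pairwise boundary intersections that survive every other constraint:
  (1585/29, 1193/29)
  (1348/41, 1304/41)
  (83, 112)

3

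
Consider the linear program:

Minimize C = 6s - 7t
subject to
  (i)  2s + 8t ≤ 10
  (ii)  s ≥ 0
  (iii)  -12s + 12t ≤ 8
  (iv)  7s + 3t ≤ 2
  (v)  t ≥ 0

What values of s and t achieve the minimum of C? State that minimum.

s = 0, t = 2/3, minimum C = -14/3

Vertices and C = 6s - 7t:
  (0, 2/3) → C = -14/3
  (0, 0) → C = 0
  (2/7, 0) → C = 12/7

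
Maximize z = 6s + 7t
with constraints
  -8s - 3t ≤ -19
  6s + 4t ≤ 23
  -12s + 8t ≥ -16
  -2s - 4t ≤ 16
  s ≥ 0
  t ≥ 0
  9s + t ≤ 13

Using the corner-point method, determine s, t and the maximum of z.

s = 1/2, t = 5, maximum z = 38

Feasible corners and z = 6s + 7t:
  (1/2, 5) → z = 38
  (20/19, 67/19) → z = 31
  (29/30, 43/10) → z = 359/10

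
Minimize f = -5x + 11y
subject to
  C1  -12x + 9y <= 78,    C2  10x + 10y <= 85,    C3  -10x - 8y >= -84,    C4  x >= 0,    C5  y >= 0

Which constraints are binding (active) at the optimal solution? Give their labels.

C3 and C5

Corner points and f = -5x + 11y:
  (8, 1/2) → f = -69/2
  (0, 17/2) → f = 187/2
  (42/5, 0) → f = -42
  (0, 0) → f = 0

The minimum is at (42/5, 0). Substituting into each constraint, equality holds for C3 and C5; the remaining constraints have slack.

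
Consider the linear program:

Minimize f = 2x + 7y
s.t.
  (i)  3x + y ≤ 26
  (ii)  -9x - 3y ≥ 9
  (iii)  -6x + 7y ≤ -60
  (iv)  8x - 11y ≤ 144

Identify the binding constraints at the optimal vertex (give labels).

Corner points and f = 2x + 7y:
  (13/9, -22/3) → f = -436/9
  (111/41, -456/41) → f = -2970/41
  (-174/5, -192/5) → f = -1692/5

The minimum is at (-174/5, -192/5). Substituting into each constraint, equality holds for (iii) and (iv); the remaining constraints have slack.

(iii) and (iv)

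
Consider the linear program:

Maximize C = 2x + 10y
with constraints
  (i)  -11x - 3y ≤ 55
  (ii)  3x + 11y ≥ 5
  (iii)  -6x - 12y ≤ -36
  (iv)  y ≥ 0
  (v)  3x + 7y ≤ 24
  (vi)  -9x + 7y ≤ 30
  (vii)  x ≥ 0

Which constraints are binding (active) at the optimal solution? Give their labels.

Feasible corners and C = 2x + 10y:
  (6, 0) → C = 12
  (0, 3) → C = 30
  (8, 0) → C = 16
  (0, 24/7) → C = 240/7

The maximum is at (0, 24/7). Substituting into each constraint, equality holds for (v) and (vii); the remaining constraints have slack.

(v) and (vii)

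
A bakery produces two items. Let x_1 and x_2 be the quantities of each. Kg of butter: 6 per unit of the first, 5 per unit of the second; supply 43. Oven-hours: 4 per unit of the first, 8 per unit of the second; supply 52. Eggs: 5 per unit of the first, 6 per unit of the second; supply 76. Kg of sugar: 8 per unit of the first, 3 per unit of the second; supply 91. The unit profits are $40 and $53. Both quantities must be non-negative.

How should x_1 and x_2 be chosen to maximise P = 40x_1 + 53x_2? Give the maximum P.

x_1 = 3, x_2 = 5, maximum P = 385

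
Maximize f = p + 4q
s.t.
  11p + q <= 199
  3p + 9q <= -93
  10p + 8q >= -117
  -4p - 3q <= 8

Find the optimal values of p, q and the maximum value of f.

p = 23/3, q = -116/9, maximum f = -395/9

Corner points and f = p + 4q:
  (157/8, -135/8) → f = -383/8
  (605/29, -884/29) → f = -2931/29
  (23/3, -116/9) → f = -395/9

The binding constraints are 3p + 9q = -93 and -4p - 3q = 8.
Solving simultaneously gives p = 23/3, q = -116/9.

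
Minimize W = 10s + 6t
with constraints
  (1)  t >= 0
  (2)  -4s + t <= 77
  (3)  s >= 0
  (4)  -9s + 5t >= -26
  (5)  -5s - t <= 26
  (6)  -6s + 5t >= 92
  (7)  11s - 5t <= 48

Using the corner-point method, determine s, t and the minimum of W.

The feasible region is unbounded (it extends along (5, 11), (1, 4)), but W strictly increases along every unbounded feasible direction, so there is no improving ray and the minimum is attained at a vertex.

s = 0, t = 92/5, minimum W = 552/5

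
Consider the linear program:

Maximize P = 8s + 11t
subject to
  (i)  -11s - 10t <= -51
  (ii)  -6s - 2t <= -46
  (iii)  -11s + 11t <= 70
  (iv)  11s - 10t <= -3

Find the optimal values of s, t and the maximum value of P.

Vertices and P = 8s + 11t:
  (183/44, 463/44) → P = 6557/44
  (227/41, 262/41) → P = 4698/41
  (667/11, 67) → P = 13443/11

The binding constraints are -11s + 11t = 70 and 11s - 10t = -3.
Solving simultaneously gives s = 667/11, t = 67.

s = 667/11, t = 67, maximum P = 13443/11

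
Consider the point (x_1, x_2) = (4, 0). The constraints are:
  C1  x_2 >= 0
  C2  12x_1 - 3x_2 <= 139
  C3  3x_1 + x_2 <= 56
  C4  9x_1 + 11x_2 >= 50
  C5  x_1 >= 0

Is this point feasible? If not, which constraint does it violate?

not feasible — violates C4

Constraint C4: 9x_1 + 11x_2 = 36, which is not ≥ 50. All other constraints are satisfied.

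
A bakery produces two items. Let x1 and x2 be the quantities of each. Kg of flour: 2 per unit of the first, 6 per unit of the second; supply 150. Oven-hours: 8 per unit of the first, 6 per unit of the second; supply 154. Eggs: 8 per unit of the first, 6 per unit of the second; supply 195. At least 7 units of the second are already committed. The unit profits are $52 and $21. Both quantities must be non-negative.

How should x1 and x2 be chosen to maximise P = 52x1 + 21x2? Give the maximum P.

At the optimal vertex, 8x1 + 6x2 = 154 and x2 = 7.
Solving simultaneously gives x1 = 14, x2 = 7.

x1 = 14, x2 = 7, maximum P = 875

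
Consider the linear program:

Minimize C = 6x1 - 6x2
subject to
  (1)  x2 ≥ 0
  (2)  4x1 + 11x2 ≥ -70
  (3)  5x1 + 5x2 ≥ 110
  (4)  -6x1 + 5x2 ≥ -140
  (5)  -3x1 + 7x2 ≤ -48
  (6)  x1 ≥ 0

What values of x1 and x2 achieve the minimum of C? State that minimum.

x1 = 101/5, x2 = 9/5, minimum C = 552/5

Corner points and C = 6x1 - 6x2:
  (22, 0) → C = 132
  (70/3, 0) → C = 140
  (101/5, 9/5) → C = 552/5
  (740/27, 44/9) → C = 1216/9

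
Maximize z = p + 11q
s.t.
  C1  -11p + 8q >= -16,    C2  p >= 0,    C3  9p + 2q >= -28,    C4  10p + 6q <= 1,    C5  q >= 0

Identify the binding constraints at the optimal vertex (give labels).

Feasible corners and z = p + 11q:
  (0, 1/6) → z = 11/6
  (0, 0) → z = 0
  (1/10, 0) → z = 1/10

The maximum is at (0, 1/6). Substituting into each constraint, equality holds for C2 and C4; the remaining constraints have slack.

C2 and C4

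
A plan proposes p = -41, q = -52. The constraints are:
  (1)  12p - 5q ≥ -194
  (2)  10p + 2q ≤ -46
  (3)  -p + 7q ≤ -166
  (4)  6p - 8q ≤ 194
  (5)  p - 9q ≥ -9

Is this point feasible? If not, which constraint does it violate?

not feasible — violates (1)

Constraint (1): 12p - 5q = -232, which is not ≥ -194. All other constraints are satisfied.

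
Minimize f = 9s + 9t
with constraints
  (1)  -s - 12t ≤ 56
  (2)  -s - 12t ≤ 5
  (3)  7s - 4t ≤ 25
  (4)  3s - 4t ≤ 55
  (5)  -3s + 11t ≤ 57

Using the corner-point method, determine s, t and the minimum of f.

s = -739/47, t = 42/47, minimum f = -6273/47

Feasible corners and f = 9s + 9t:
  (35/11, -15/22) → f = 45/2
  (-739/47, 42/47) → f = -6273/47
  (503/65, 474/65) → f = 8793/65

The optimum lies where -s - 12t = 5 and -3s + 11t = 57.
Solving simultaneously gives s = -739/47, t = 42/47.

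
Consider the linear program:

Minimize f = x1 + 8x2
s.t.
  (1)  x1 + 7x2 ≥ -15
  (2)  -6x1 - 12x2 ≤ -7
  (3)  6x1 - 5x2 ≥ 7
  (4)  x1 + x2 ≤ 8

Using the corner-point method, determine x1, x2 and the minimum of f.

x1 = 71/6, x2 = -23/6, minimum f = -113/6

Corner points and f = x1 + 8x2:
  (229/30, -97/30) → f = -547/30
  (71/6, -23/6) → f = -113/6
  (7/6, 0) → f = 7/6
  (47/11, 41/11) → f = 375/11

The optimum lies where x1 + 7x2 = -15 and x1 + x2 = 8.
Solving simultaneously gives x1 = 71/6, x2 = -23/6.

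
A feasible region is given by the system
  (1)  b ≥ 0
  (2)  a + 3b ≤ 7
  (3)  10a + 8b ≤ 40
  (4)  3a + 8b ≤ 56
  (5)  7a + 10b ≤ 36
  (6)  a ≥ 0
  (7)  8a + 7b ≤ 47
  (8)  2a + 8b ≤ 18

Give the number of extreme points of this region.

The feasible vertices (each the meet of two boundaries and inside every other half-plane) are:
  (4, 0)
  (0, 0)
  (32/11, 15/11)
  (1, 2)
  (0, 9/4)

5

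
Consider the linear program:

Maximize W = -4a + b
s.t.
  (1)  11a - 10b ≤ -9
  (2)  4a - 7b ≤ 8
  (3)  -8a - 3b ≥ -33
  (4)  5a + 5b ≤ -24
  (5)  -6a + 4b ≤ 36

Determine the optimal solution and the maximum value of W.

Corner points and W = -4a + b:
  (-143/37, -124/37) → W = 448/37
  (-19/7, -73/35) → W = 307/35
  (-142/13, -96/13) → W = 472/13
  (-138/25, 18/25) → W = 114/5

At the optimal vertex, 4a - 7b = 8 and -6a + 4b = 36.
Solving simultaneously gives a = -142/13, b = -96/13.

a = -142/13, b = -96/13, maximum W = 472/13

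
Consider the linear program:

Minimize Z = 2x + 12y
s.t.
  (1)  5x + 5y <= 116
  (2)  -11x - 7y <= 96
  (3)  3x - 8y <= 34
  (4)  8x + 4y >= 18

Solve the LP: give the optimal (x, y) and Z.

Vertices and Z = 2x + 12y:
  (1098/55, 178/55) → Z = 4332/55
  (-187/10, 419/10) → Z = 2327/5
  (70/19, -109/38) → Z = -514/19

At the optimal vertex, 3x - 8y = 34 and 8x + 4y = 18.
Solving simultaneously gives x = 70/19, y = -109/38.

x = 70/19, y = -109/38, minimum Z = -514/19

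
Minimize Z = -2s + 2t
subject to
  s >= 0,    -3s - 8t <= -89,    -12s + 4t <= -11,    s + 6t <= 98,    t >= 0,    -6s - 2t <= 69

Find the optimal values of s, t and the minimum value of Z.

Feasible corners and Z = -2s + 2t:
  (37/9, 115/12) → Z = 197/18
  (89/3, 0) → Z = -178/3
  (229/38, 1165/76) → Z = 707/38
  (98, 0) → Z = -196

s = 98, t = 0, minimum Z = -196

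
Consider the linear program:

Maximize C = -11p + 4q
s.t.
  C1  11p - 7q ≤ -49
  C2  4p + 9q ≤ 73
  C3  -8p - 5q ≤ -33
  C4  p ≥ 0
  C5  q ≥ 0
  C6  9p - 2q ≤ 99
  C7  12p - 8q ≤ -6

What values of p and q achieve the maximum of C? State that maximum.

p = 0, q = 73/9, maximum C = 292/9

Feasible corners and C = -11p + 4q:
  (70/127, 999/127) → C = 3226/127
  (0, 7) → C = 28
  (0, 73/9) → C = 292/9

The binding constraints are 4p + 9q = 73 and p = 0.
Solving simultaneously gives p = 0, q = 73/9.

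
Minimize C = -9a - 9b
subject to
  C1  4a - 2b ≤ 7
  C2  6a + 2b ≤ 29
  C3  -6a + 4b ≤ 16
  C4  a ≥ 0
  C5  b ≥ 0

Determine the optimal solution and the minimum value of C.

a = 7/3, b = 15/2, minimum C = -177/2

The optimum lies where 6a + 2b = 29 and -6a + 4b = 16.
Solving simultaneously gives a = 7/3, b = 15/2.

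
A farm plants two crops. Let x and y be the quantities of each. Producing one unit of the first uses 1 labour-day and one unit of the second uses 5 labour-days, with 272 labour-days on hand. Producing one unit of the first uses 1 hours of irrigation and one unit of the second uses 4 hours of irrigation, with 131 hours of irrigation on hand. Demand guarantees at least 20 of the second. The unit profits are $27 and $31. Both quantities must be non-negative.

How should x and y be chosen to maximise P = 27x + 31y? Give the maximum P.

x = 51, y = 20, maximum P = 1997

Feasible corners and P = 27x + 31y:
  (0, 131/4) → P = 4061/4
  (0, 20) → P = 620
  (51, 20) → P = 1997

At the optimal vertex, x + 4y = 131 and y = 20.
Solving simultaneously gives x = 51, y = 20.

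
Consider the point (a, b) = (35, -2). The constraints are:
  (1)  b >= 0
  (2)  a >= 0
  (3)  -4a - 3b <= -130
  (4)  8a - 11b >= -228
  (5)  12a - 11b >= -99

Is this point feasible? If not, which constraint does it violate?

Constraint (1): b = -2, which is not ≥ 0. All other constraints are satisfied.

not feasible — violates (1)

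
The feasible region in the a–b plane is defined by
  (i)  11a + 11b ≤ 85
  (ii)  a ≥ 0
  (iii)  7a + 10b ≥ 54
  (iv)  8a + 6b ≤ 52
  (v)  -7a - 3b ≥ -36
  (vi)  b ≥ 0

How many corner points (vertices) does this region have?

Intersecting each pair of boundary lines and keeping only the points that satisfy every inequality leaves:
  (0, 85/11)
  (31/11, 54/11)
  (0, 27/5)
  (198/49, 18/7)
  (10/3, 38/9)

5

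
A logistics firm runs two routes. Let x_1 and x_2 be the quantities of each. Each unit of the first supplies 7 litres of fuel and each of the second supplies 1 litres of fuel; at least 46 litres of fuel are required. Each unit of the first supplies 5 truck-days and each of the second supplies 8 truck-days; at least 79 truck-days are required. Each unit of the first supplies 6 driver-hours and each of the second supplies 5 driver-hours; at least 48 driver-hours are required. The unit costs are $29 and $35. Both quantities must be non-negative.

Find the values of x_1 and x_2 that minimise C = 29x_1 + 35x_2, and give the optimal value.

x_1 = 17/3, x_2 = 19/3, minimum C = 386

Extreme points and C = 29x_1 + 35x_2:
  (0, 46) → C = 1610
  (79/5, 0) → C = 2291/5
  (17/3, 19/3) → C = 386
The feasible region is unbounded (it extends along (0, 1), (1, 0)), but C strictly increases along every unbounded feasible direction, so there is no improving ray and the minimum is attained at a vertex.

At the optimal vertex, 7x_1 + x_2 = 46 and 5x_1 + 8x_2 = 79.
Solving simultaneously gives x_1 = 17/3, x_2 = 19/3.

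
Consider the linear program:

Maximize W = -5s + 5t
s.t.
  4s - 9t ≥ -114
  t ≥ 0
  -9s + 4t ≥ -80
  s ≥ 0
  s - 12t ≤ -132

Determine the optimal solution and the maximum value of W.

Vertices and W = -5s + 5t:
  (1176/65, 1346/65) → W = 170/13
  (0, 38/3) → W = 190/3
  (186/13, 317/26) → W = -275/26
  (0, 11) → W = 55

The optimum lies where 4s - 9t = -114 and s = 0.
Solving simultaneously gives s = 0, t = 38/3.

s = 0, t = 38/3, maximum W = 190/3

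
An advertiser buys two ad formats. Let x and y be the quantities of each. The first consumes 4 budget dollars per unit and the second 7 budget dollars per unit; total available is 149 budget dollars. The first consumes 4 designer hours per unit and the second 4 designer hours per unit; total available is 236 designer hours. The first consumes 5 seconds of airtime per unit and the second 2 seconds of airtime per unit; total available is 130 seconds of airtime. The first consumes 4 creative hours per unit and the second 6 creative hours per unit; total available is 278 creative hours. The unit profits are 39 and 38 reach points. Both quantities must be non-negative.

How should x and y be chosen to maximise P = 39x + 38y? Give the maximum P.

Feasible corners and P = 39x + 38y:
  (0, 0) → P = 0
  (0, 149/7) → P = 5662/7
  (26, 0) → P = 1014
  (68/3, 25/3) → P = 3602/3

At the optimal vertex, 4x + 7y = 149 and 5x + 2y = 130.
Solving simultaneously gives x = 68/3, y = 25/3.

x = 68/3, y = 25/3, maximum P = 3602/3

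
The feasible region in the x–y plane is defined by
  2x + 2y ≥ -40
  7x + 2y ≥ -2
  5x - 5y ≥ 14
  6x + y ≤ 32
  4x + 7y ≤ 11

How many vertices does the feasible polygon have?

Pairwise boundary intersections that survive every other constraint:
  (38/5, -138/5)
  (52/5, -152/5)
  (2/5, -12/5)
  (153/55, -1/55)
  (213/38, -31/19)

5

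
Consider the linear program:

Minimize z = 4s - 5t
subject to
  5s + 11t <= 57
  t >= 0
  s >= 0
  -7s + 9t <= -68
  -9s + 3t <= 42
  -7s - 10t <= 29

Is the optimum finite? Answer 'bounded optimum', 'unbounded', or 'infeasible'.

Corner points and z = 4s - 5t:
  (57/5, 0) → z = 228/5
  (1261/122, 59/122) → z = 4749/122
  (68/7, 0) → z = 272/7
The feasible region has finitely many vertices and no improving ray; the minimum is 272/7 at (68/7, 0).

bounded optimum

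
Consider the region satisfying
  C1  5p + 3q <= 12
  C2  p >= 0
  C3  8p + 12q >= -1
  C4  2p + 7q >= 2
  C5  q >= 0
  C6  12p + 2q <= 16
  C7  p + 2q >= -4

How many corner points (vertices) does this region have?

5

Of the 21 pairwise boundary intersections, those satisfying every inequality are:
  (0, 4)
  (12/13, 32/13)
  (0, 2/7)
  (1, 0)
  (4/3, 0)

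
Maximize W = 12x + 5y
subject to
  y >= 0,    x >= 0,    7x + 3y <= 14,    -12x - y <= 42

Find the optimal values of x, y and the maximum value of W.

x = 2, y = 0, maximum W = 24

Vertices and W = 12x + 5y:
  (0, 0) → W = 0
  (2, 0) → W = 24
  (0, 14/3) → W = 70/3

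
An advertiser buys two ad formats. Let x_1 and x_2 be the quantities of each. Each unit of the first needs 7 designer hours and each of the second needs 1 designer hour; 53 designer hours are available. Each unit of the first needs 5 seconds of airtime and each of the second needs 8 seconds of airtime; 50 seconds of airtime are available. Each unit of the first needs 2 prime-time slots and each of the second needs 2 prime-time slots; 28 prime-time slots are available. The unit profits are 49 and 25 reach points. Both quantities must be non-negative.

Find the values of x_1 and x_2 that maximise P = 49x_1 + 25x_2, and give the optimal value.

Feasible corners and P = 49x_1 + 25x_2:
  (0, 0) → P = 0
  (0, 25/4) → P = 625/4
  (53/7, 0) → P = 371
  (22/3, 5/3) → P = 401

The optimum lies where 7x_1 + x_2 = 53 and 5x_1 + 8x_2 = 50.
Solving simultaneously gives x_1 = 22/3, x_2 = 5/3.

x_1 = 22/3, x_2 = 5/3, maximum P = 401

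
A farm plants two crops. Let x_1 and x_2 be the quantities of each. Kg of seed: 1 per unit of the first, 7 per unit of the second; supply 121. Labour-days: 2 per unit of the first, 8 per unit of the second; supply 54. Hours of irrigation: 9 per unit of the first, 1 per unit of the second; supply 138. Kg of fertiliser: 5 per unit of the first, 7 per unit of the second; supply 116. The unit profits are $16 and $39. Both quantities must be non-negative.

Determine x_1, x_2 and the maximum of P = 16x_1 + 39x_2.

x_1 = 15, x_2 = 3, maximum P = 357

Extreme points and P = 16x_1 + 39x_2:
  (0, 0) → P = 0
  (0, 27/4) → P = 1053/4
  (46/3, 0) → P = 736/3
  (15, 3) → P = 357

The binding constraints are 2x_1 + 8x_2 = 54 and 9x_1 + x_2 = 138.
Solving simultaneously gives x_1 = 15, x_2 = 3.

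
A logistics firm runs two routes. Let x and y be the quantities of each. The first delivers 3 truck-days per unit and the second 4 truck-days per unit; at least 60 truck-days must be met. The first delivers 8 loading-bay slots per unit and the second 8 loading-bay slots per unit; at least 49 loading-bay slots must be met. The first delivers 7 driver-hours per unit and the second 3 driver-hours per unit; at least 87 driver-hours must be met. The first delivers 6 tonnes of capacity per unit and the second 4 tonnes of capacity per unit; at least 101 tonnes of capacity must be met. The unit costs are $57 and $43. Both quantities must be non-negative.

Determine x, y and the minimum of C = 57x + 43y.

x = 41/3, y = 19/4, minimum C = 3933/4

Corner points and C = 57x + 43y:
  (0, 29) → C = 1247
  (20, 0) → C = 1140
  (41/3, 19/4) → C = 3933/4
  (9/2, 37/2) → C = 1052
The feasible region is unbounded (it extends along (0, 1), (1, 0)), but C strictly increases along every unbounded feasible direction, so there is no improving ray and the minimum is attained at a vertex.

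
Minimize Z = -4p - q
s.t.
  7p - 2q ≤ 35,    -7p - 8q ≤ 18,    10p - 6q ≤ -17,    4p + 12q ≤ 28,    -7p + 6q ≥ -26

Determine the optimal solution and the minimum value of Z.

Extreme points and Z = -4p - q:
  (-2, -1/2) → Z = 17/2
  (-110/13, 67/13) → Z = 373/13
  (-1/4, 29/12) → Z = -17/12

p = -1/4, q = 29/12, minimum Z = -17/12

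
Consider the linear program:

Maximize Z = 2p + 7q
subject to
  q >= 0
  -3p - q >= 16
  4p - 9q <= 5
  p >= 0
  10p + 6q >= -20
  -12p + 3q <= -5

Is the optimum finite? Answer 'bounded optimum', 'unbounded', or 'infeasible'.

The boundaries q = 0 and 4p - 9q = 5 meet at (5/4, 0), but that point violates -3p - q ≥ 16. Every candidate vertex is excluded by some other constraint, so the feasible region is empty.

infeasible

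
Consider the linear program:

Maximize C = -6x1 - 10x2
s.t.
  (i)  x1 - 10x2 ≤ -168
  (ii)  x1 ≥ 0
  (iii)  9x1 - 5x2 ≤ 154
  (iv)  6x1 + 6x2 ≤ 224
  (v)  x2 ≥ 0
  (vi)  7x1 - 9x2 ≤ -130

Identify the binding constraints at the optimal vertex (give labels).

(i) and (ii)

Extreme points and C = -6x1 - 10x2:
  (0, 84/5) → C = -168
  (212/61, 1046/61) → C = -11732/61
  (0, 112/3) → C = -1120/3
  (103/8, 587/24) → C = -1931/6

The maximum is at (0, 84/5). Substituting into each constraint, equality holds for (i) and (ii); the remaining constraints have slack.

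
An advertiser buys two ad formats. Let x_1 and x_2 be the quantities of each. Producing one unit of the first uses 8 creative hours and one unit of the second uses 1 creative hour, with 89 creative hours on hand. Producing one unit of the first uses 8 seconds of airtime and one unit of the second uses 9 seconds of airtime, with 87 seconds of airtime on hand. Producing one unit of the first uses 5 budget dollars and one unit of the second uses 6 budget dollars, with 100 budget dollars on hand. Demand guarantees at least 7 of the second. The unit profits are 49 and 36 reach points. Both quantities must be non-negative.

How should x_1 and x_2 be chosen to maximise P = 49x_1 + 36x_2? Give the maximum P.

The optimum lies where 8x_1 + 9x_2 = 87 and x_2 = 7.
Solving simultaneously gives x_1 = 3, x_2 = 7.

x_1 = 3, x_2 = 7, maximum P = 399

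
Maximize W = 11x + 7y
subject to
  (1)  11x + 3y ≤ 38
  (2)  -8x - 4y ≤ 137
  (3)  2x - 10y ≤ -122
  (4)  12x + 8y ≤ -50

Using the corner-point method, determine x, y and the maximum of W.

x = -369/34, y = 341/34, maximum W = -836/17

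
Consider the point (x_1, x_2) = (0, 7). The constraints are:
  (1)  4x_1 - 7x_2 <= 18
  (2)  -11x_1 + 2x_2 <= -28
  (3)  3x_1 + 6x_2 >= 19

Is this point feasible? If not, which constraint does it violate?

not feasible — violates (2)

Constraint (2): -11x_1 + 2x_2 = 14, which is not ≤ -28. All other constraints are satisfied.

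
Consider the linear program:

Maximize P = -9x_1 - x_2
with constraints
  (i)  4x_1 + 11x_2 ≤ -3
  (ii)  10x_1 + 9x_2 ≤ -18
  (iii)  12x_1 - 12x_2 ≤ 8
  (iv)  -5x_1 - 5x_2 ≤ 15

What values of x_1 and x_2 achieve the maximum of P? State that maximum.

x_1 = -30/7, x_2 = 9/7, maximum P = 261/7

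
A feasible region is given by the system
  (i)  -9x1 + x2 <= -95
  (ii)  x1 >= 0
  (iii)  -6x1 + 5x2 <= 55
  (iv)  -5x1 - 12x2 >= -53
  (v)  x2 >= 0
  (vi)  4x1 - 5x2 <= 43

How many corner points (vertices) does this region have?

3

Intersecting each pair of boundary lines and keeping only the points that satisfy every inequality leaves:
  (1193/113, 2/113)
  (95/9, 0)
  (53/5, 0)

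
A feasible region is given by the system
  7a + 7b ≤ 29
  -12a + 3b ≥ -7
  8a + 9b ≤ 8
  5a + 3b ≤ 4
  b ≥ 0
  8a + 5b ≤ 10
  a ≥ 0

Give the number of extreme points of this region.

5

The feasible vertices (each the meet of two boundaries and inside every other half-plane) are:
  (11/17, 13/51)
  (7/12, 0)
  (4/7, 8/21)
  (0, 8/9)
  (0, 0)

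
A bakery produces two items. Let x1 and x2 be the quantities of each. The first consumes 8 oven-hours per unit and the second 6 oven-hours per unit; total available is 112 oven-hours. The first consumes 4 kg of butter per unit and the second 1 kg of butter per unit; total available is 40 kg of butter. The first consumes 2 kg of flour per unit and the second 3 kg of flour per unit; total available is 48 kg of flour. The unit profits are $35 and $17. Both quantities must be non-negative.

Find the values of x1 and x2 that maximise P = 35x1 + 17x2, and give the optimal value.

x1 = 8, x2 = 8, maximum P = 416

Vertices and P = 35x1 + 17x2:
  (0, 0) → P = 0
  (0, 16) → P = 272
  (10, 0) → P = 350
  (8, 8) → P = 416
  (4, 40/3) → P = 1100/3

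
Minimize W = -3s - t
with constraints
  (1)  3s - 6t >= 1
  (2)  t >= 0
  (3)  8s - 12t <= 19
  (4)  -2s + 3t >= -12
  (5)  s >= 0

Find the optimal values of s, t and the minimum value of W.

Feasible corners and W = -3s - t:
  (1/3, 0) → W = -1
  (17/2, 49/12) → W = -355/12
  (19/8, 0) → W = -57/8

The optimum lies where 3s - 6t = 1 and 8s - 12t = 19.
Solving simultaneously gives s = 17/2, t = 49/12.

s = 17/2, t = 49/12, minimum W = -355/12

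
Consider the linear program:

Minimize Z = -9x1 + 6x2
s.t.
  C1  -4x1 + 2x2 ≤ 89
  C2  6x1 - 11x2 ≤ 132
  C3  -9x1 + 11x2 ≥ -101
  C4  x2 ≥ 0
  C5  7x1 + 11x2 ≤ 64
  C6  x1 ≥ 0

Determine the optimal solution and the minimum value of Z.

x1 = 64/7, x2 = 0, minimum Z = -576/7

Feasible corners and Z = -9x1 + 6x2:
  (64/7, 0) → Z = -576/7
  (0, 0) → Z = 0
  (0, 64/11) → Z = 384/11

The binding constraints are x2 = 0 and 7x1 + 11x2 = 64.
Solving simultaneously gives x1 = 64/7, x2 = 0.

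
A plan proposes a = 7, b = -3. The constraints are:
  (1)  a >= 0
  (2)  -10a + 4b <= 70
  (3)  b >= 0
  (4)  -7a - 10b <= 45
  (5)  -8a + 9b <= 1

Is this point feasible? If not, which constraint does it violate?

not feasible — violates (3)

Constraint (3): b = -3, which is not ≥ 0. All other constraints are satisfied.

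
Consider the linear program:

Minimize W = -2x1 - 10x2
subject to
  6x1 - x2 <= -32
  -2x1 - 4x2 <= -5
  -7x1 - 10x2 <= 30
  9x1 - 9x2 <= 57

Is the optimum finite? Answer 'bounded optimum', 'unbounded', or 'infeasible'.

From the feasible point (-123/26, 47/13), moving in the direction (-10, 7) keeps every constraint satisfied while W decreases without bound.

unbounded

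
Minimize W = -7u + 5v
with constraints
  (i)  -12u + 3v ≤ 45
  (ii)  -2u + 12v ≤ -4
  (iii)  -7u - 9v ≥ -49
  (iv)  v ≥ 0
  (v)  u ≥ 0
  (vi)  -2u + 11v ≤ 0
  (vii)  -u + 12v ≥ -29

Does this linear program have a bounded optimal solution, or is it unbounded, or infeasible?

Feasible corners and W = -7u + 5v:
  (104/17, 35/51) → W = -2009/51
  (2, 0) → W = -14
  (7, 0) → W = -49
The feasible region has finitely many vertices and no improving ray; the minimum is -49 at (7, 0).

bounded optimum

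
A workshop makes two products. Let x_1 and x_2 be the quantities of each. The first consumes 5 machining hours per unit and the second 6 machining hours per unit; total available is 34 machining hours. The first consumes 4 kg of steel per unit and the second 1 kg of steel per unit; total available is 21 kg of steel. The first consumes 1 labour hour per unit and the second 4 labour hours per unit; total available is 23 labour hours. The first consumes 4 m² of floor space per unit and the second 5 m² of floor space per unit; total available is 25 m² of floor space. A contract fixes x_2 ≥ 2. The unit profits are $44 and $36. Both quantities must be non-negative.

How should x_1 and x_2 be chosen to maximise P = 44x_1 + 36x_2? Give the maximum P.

x_1 = 15/4, x_2 = 2, maximum P = 237

Extreme points and P = 44x_1 + 36x_2:
  (0, 5) → P = 180
  (0, 2) → P = 72
  (15/4, 2) → P = 237

The binding constraints are 4x_1 + 5x_2 = 25 and x_2 = 2.
Solving simultaneously gives x_1 = 15/4, x_2 = 2.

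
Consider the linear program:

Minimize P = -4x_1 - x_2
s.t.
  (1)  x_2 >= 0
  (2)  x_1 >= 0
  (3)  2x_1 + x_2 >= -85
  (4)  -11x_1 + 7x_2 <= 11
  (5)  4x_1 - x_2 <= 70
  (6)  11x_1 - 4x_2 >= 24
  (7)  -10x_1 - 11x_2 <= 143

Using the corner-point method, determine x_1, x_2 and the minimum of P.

x_1 = 501/17, x_2 = 814/17, minimum P = -2818/17

Extreme points and P = -4x_1 - x_2:
  (35/2, 0) → P = -70
  (24/11, 0) → P = -96/11
  (501/17, 814/17) → P = -2818/17
  (212/33, 35/3) → P = -411/11

The binding constraints are -11x_1 + 7x_2 = 11 and 4x_1 - x_2 = 70.
Solving simultaneously gives x_1 = 501/17, x_2 = 814/17.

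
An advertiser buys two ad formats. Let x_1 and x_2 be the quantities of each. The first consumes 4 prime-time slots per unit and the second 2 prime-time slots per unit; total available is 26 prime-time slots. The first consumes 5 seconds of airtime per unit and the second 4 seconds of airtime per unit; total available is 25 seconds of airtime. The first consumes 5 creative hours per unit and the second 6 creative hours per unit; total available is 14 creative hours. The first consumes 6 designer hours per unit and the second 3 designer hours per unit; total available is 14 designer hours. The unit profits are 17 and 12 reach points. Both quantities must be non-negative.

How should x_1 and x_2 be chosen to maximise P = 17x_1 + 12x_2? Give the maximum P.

Feasible corners and P = 17x_1 + 12x_2:
  (0, 0) → P = 0
  (0, 7/3) → P = 28
  (7/3, 0) → P = 119/3
  (2, 2/3) → P = 42

x_1 = 2, x_2 = 2/3, maximum P = 42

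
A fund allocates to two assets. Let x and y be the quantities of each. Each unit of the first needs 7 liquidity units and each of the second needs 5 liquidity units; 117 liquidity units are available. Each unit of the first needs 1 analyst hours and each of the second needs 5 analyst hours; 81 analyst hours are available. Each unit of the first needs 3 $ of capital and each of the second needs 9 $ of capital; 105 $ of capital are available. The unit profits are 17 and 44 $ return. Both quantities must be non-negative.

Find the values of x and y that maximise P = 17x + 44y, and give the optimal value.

x = 11, y = 8, maximum P = 539

The binding constraints are 7x + 5y = 117 and 3x + 9y = 105.
Solving simultaneously gives x = 11, y = 8.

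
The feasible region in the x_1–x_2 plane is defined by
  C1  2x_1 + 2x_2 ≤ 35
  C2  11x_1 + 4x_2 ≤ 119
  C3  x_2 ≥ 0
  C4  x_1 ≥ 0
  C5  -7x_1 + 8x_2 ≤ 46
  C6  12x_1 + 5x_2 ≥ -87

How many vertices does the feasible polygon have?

Pairwise boundary intersections that survive every other constraint:
  (7, 21/2)
  (94/15, 337/30)
  (119/11, 0)
  (0, 0)
  (0, 23/4)

5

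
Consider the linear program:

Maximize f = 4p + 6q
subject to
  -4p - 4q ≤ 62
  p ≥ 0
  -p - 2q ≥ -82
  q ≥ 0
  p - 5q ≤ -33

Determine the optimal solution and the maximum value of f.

p = 344/7, q = 115/7, maximum f = 2066/7

Extreme points and f = 4p + 6q:
  (0, 41) → f = 246
  (0, 33/5) → f = 198/5
  (344/7, 115/7) → f = 2066/7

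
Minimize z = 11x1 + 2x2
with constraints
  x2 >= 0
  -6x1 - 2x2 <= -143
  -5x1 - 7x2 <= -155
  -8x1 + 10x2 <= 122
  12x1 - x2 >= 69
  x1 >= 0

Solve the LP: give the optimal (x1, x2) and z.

Vertices and z = 11x1 + 2x2:
  (31, 0) → z = 341
  (691/32, 215/32) → z = 8031/32
  (593/38, 469/19) → z = 8399/38
The feasible region is unbounded (it extends along (5, 4), (1, 0)), but z strictly increases along every unbounded feasible direction, so there is no improving ray and the minimum is attained at a vertex.

x1 = 593/38, x2 = 469/19, minimum z = 8399/38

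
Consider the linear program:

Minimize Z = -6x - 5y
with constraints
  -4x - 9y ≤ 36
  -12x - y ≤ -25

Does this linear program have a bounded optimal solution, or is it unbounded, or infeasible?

unbounded

From the feasible point (261/104, -133/26), moving in the direction (-1, 12) keeps every constraint satisfied while Z decreases without bound.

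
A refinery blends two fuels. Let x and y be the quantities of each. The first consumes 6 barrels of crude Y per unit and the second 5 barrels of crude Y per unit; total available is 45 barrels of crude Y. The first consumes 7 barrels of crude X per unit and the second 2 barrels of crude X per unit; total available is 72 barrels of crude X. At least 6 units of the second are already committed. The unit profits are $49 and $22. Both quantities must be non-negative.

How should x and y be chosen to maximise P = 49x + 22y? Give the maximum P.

x = 5/2, y = 6, maximum P = 509/2

Corner points and P = 49x + 22y:
  (0, 9) → P = 198
  (0, 6) → P = 132
  (5/2, 6) → P = 509/2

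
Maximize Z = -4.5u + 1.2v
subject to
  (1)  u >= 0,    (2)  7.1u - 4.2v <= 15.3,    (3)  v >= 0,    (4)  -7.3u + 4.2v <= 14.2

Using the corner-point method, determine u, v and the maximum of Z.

The feasible region is unbounded (it extends along (42, 71), (42, 73)), but Z strictly decreases along every unbounded feasible direction, so there is no improving ray and the maximum is attained at a vertex.

u = 0, v = 71/21, maximum Z = 142/35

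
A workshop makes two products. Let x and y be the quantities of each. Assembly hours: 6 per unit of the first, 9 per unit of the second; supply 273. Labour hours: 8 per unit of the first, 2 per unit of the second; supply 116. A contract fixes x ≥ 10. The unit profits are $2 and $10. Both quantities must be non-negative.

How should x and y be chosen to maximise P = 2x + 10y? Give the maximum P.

Corner points and P = 2x + 10y:
  (29/2, 0) → P = 29
  (10, 0) → P = 20
  (10, 18) → P = 200

The binding constraints are 8x + 2y = 116 and x = 10.
Solving simultaneously gives x = 10, y = 18.

x = 10, y = 18, maximum P = 200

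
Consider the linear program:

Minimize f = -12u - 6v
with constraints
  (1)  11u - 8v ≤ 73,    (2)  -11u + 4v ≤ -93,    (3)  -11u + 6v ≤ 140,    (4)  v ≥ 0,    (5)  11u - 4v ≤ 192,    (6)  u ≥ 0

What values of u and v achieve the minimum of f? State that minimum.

u = 856/11, v = 166, minimum f = -21228/11

Feasible corners and f = -12u - 6v:
  (113/11, 5) → f = -1686/11
  (311/11, 119/4) → f = -11391/22
  (559/11, 233/2) → f = -14397/11
  (856/11, 166) → f = -21228/11

The optimum lies where -11u + 6v = 140 and 11u - 4v = 192.
Solving simultaneously gives u = 856/11, v = 166.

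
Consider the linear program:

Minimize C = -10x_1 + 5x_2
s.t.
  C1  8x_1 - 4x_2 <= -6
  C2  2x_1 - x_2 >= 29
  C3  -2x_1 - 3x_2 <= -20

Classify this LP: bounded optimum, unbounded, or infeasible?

Constraints 8x_1 - 4x_2 ≤ -6 and 2x_1 - x_2 ≥ 29 have parallel boundaries but demand opposite sides — no point can satisfy both, so the region is empty.

infeasible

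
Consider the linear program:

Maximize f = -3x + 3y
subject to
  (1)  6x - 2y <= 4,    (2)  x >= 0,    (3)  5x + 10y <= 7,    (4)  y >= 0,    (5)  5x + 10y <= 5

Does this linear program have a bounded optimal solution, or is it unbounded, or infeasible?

bounded optimum

Feasible corners and f = -3x + 3y:
  (2/3, 0) → f = -2
  (5/7, 1/7) → f = -12/7
  (0, 0) → f = 0
  (0, 1/2) → f = 3/2
The feasible region has finitely many vertices and no improving ray; the maximum is 3/2 at (0, 1/2).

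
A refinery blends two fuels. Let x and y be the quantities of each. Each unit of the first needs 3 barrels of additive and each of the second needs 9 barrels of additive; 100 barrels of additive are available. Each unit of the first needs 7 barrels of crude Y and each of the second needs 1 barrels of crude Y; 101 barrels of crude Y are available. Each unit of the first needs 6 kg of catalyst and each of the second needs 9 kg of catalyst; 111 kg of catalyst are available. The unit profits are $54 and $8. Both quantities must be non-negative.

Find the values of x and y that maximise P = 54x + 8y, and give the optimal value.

x = 14, y = 3, maximum P = 780

Vertices and P = 54x + 8y:
  (0, 0) → P = 0
  (0, 100/9) → P = 800/9
  (101/7, 0) → P = 5454/7
  (11/3, 89/9) → P = 2494/9
  (14, 3) → P = 780

The binding constraints are 7x + y = 101 and 6x + 9y = 111.
Solving simultaneously gives x = 14, y = 3.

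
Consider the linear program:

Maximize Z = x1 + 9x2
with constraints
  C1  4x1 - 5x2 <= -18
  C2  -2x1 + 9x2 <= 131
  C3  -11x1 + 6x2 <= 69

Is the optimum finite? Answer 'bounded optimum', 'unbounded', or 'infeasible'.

Extreme points and Z = x1 + 9x2:
  (493/26, 244/13) → Z = 4885/26
  (-237/31, -78/31) → Z = -939/31
  (55/29, 1303/87) → Z = 3964/29
The feasible region has finitely many vertices and no improving ray; the maximum is 4885/26 at (493/26, 244/13).

bounded optimum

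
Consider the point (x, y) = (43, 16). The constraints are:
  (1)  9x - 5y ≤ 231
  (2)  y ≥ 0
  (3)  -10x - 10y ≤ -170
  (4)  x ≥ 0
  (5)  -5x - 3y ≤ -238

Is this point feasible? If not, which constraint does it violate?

Constraint (1): 9x - 5y = 307, which is not ≤ 231. All other constraints are satisfied.

not feasible — violates (1)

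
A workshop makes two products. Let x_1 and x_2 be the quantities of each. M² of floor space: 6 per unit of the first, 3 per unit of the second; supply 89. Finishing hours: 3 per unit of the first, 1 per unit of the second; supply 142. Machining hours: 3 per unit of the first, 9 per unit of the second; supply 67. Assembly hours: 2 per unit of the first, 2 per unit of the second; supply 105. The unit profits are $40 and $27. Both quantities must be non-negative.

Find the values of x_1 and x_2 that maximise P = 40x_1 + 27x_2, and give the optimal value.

Feasible corners and P = 40x_1 + 27x_2:
  (0, 0) → P = 0
  (0, 67/9) → P = 201
  (89/6, 0) → P = 1780/3
  (40/3, 3) → P = 1843/3

The binding constraints are 6x_1 + 3x_2 = 89 and 3x_1 + 9x_2 = 67.
Solving simultaneously gives x_1 = 40/3, x_2 = 3.

x_1 = 40/3, x_2 = 3, maximum P = 1843/3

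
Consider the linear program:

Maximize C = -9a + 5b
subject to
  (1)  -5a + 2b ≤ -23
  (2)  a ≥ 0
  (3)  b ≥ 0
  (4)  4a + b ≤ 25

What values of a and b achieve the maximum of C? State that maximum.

a = 73/13, b = 33/13, maximum C = -492/13

Corner points and C = -9a + 5b:
  (23/5, 0) → C = -207/5
  (73/13, 33/13) → C = -492/13
  (25/4, 0) → C = -225/4

At the optimal vertex, -5a + 2b = -23 and 4a + b = 25.
Solving simultaneously gives a = 73/13, b = 33/13.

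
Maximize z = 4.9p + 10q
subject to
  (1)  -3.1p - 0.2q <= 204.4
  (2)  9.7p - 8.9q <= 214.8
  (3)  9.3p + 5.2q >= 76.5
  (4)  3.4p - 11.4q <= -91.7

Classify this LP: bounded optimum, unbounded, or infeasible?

unbounded

From the feasible point (-1739/23, 6897/46), moving in the direction (8.9, 9.7) keeps every constraint satisfied while z increases without bound.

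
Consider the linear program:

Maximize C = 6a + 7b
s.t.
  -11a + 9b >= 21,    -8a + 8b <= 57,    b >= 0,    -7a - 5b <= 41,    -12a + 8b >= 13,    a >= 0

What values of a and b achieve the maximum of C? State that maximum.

a = 11, b = 145/8, maximum C = 1543/8

Extreme points and C = 6a + 7b:
  (51/20, 109/20) → C = 1069/20
  (0, 7/3) → C = 49/3
  (11, 145/8) → C = 1543/8
  (0, 57/8) → C = 399/8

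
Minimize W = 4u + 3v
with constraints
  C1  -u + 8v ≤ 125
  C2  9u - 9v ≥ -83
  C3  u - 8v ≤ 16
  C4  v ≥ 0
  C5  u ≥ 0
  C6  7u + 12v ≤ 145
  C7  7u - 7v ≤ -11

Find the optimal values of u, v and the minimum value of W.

The binding constraints are u = 0 and 7u - 7v = -11.
Solving simultaneously gives u = 0, v = 11/7.

u = 0, v = 11/7, minimum W = 33/7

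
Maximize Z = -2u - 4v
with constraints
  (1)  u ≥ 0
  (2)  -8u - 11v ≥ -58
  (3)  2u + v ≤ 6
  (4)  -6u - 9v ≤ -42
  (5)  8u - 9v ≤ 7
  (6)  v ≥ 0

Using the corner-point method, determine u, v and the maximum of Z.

Vertices and Z = -2u - 4v:
  (0, 58/11) → Z = -232/11
  (0, 14/3) → Z = -56/3
  (4/7, 34/7) → Z = -144/7
  (1, 4) → Z = -18

u = 1, v = 4, maximum Z = -18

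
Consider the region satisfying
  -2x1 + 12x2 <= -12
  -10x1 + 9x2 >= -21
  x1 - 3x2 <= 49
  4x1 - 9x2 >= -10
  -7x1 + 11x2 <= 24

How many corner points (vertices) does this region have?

4

Pairwise boundary intersections that survive every other constraint:
  (24/17, -13/17)
  (-210/31, -66/31)
  (-18, -67/3)
  (-611/10, -367/10)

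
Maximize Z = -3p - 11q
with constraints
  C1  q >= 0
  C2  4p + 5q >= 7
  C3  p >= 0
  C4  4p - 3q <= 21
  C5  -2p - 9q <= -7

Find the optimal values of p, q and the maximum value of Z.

Vertices and Z = -3p - 11q:
  (21/4, 0) → Z = -63/4
  (7/2, 0) → Z = -21/2
  (0, 7/5) → Z = -77/5
  (14/13, 7/13) → Z = -119/13
The feasible region is unbounded (it extends along (0, 1), (3, 4)), but Z strictly decreases along every unbounded feasible direction, so there is no improving ray and the maximum is attained at a vertex.

The binding constraints are 4p + 5q = 7 and -2p - 9q = -7.
Solving simultaneously gives p = 14/13, q = 7/13.

p = 14/13, q = 7/13, maximum Z = -119/13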